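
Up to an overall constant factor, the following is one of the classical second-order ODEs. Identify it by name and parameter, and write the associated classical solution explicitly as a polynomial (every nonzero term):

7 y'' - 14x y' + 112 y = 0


All three coefficients share the factor 7; dividing through by 7 gives  y'' - 2x y' + 16 y = 0.
This matches the Hermite equation y'' - 2x y' + 2n y = 0 with 2n = 16, so n = 8; the polynomial solution is H_8(x).
With y = sum_k a_k x^k, matching x^k gives (k+2)(k+1) a_{k+2} = 2(k - n) a_k = 2(k - 8) a_k. The right side vanishes at k = 8, so the series with the parity of 8 terminates at degree 8.
Standard normalization: leading coefficient of H_n is 2^n, so a_8 = 2^8 = 256. Work downward with a_k = (k+1)(k+2) a_{k+2} / (2(k - n)):
  a_6 = (7)(8)(256) / (2(6 - 8)) = 14336/(-4) = -3584
  a_4 = (5)(6)(-3584) / (2(4 - 8)) = -107520/(-8) = 13440
  a_2 = (3)(4)(13440) / (2(2 - 8)) = 161280/(-12) = -13440
  a_0 = (1)(2)(-13440) / (2(0 - 8)) = -26880/(-16) = 1680
Hence H_8(x) = 256 x^8 - 3584 x^6 + 13440 x^4 - 13440 x^2 + 1680.

H_8(x); series = 256 x^8 - 3584 x^6 + 13440 x^4 - 13440 x^2 + 1680


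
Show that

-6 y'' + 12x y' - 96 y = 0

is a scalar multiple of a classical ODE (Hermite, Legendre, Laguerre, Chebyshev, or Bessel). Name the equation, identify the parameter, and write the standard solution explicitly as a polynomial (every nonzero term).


All three coefficients share the factor -6; dividing through by -6 gives  y'' - 2x y' + 16 y = 0.
This matches the Hermite equation y'' - 2x y' + 2n y = 0 with 2n = 16, so n = 8; the polynomial solution is H_8(x).
With y = sum_k a_k x^k, matching x^k gives (k+2)(k+1) a_{k+2} = 2(k - n) a_k = 2(k - 8) a_k. The right side vanishes at k = 8, so the series with the parity of 8 terminates at degree 8.
Standard normalization: leading coefficient of H_n is 2^n, so a_8 = 2^8 = 256. Work downward with a_k = (k+1)(k+2) a_{k+2} / (2(k - n)):
  a_6 = (7)(8)(256) / (2(6 - 8)) = 14336/(-4) = -3584
  a_4 = (5)(6)(-3584) / (2(4 - 8)) = -107520/(-8) = 13440
  a_2 = (3)(4)(13440) / (2(2 - 8)) = 161280/(-12) = -13440
  a_0 = (1)(2)(-13440) / (2(0 - 8)) = -26880/(-16) = 1680
Hence H_8(x) = 256 x^8 - 3584 x^6 + 13440 x^4 - 13440 x^2 + 1680.

H_8(x); series = 256 x^8 - 3584 x^6 + 13440 x^4 - 13440 x^2 + 1680


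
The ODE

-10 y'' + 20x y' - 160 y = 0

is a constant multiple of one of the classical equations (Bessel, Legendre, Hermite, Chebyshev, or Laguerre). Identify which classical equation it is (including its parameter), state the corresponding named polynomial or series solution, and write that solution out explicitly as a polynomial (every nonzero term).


All three coefficients share the factor -10; dividing through by -10 gives  y'' - 2x y' + 16 y = 0.
This matches the Hermite equation y'' - 2x y' + 2n y = 0 with 2n = 16, so n = 8; the polynomial solution is H_8(x).
With y = sum_k a_k x^k, matching x^k gives (k+2)(k+1) a_{k+2} = 2(k - n) a_k = 2(k - 8) a_k. The right side vanishes at k = 8, so the series with the parity of 8 terminates at degree 8.
Standard normalization: leading coefficient of H_n is 2^n, so a_8 = 2^8 = 256. Work downward with a_k = (k+1)(k+2) a_{k+2} / (2(k - n)):
  a_6 = (7)(8)(256) / (2(6 - 8)) = 14336/(-4) = -3584
  a_4 = (5)(6)(-3584) / (2(4 - 8)) = -107520/(-8) = 13440
  a_2 = (3)(4)(13440) / (2(2 - 8)) = 161280/(-12) = -13440
  a_0 = (1)(2)(-13440) / (2(0 - 8)) = -26880/(-16) = 1680
Hence H_8(x) = 256 x^8 - 3584 x^6 + 13440 x^4 - 13440 x^2 + 1680.

H_8(x); series = 256 x^8 - 3584 x^6 + 13440 x^4 - 13440 x^2 + 1680


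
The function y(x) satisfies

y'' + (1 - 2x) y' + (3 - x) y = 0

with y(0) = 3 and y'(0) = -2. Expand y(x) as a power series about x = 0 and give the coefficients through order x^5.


Ansatz: y(x) = sum_{n>=0} a_n x^n, so y'(x) = sum_{n>=1} n a_n x^(n-1) and y''(x) = sum_{n>=2} n(n-1) a_n x^(n-2).
Substitute into P(x) y'' + Q(x) y' + R(x) y = 0 with P(x) = 1, Q(x) = 1 - 2x, R(x) = 3 - x, and match powers of x.
Initial conditions: a_0 = 3, a_1 = -2.
Setting the coefficient of each power of x to zero and solving order by order (substituting the coefficients already found):
  x^0: 2 a_2 + a_1 + 3 a_0 = 0  ->  2 a_2 = -a_1 - 3 a_0 = -7  ->  a_2 = -7/2
  x^1: 6 a_3 + 2 a_2 + a_1 - a_0 = 0  ->  6 a_3 = -2 a_2 - a_1 + a_0 = 12  ->  a_3 = 2
  x^2: 12 a_4 + 3 a_3 - a_2 - a_1 = 0  ->  12 a_4 = -3 a_3 + a_2 + a_1 = -23/2  ->  a_4 = -23/24
  x^3: 20 a_5 + 4 a_4 - 3 a_3 - a_2 = 0  ->  20 a_5 = -4 a_4 + 3 a_3 + a_2 = 19/3  ->  a_5 = 19/60
Truncated series: y(x) = 3 - 2 x - (7/2) x^2 + 2 x^3 - (23/24) x^4 + (19/60) x^5 + O(x^6).

a_0 = 3; a_1 = -2; a_2 = -7/2; a_3 = 2; a_4 = -23/24; a_5 = 19/60


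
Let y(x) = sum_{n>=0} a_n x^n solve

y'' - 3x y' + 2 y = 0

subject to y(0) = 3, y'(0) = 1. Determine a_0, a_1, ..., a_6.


Ansatz: y(x) = sum_{n>=0} a_n x^n, so y'(x) = sum_{n>=1} n a_n x^(n-1) and y''(x) = sum_{n>=2} n(n-1) a_n x^(n-2).
Substitute into P(x) y'' + Q(x) y' + R(x) y = 0 with P(x) = 1, Q(x) = -3x, R(x) = 2, and match powers of x.
Initial conditions: a_0 = 3, a_1 = 1.
Setting the coefficient of each power of x to zero and solving order by order (substituting the coefficients already found):
  x^0: 2 a_2 + 2 a_0 = 0  ->  2 a_2 = -2 a_0 = -6  ->  a_2 = -3
  x^1: 6 a_3 - a_1 = 0  ->  6 a_3 = a_1 = 1  ->  a_3 = 1/6
  x^2: 12 a_4 - 4 a_2 = 0  ->  12 a_4 = 4 a_2 = -12  ->  a_4 = -1
  x^3: 20 a_5 - 7 a_3 = 0  ->  20 a_5 = 7 a_3 = 7/6  ->  a_5 = 7/120
  x^4: 30 a_6 - 10 a_4 = 0  ->  30 a_6 = 10 a_4 = -10  ->  a_6 = -1/3
Truncated series: y(x) = 3 + x - 3 x^2 + (1/6) x^3 - x^4 + (7/120) x^5 - (1/3) x^6 + O(x^7).

a_0 = 3; a_1 = 1; a_2 = -3; a_3 = 1/6; a_4 = -1; a_5 = 7/120; a_6 = -1/3


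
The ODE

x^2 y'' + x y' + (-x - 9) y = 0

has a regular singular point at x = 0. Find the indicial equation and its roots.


Divide by x^2 to reach normal form y'' + P_1(x) y' + P_2(x) y = 0 with P_1(x) = 1/x and P_2(x) = -1/x - 9/x^2.
x = 0 is a singular point because the y'-coefficient 1/x has a pole at x = 0 and the y-coefficient -1/x - 9/x^2 has a pole at x = 0.
It is a regular singular point because x P_1(x) = p(x) = 1 and x^2 P_2(x) = q(x) = -x - 9 are polynomials, hence analytic at x = 0.
p(0) = 1,  q(0) = -9.
Indicial equation: r(r-1) + p(0) r + q(0) = 0, i.e. r^2 + (p(0) - 1) r + q(0) = 0, i.e. r^2 - 9 = 0.
Discriminant: (0)^2 - 4(-9) = 36, so r = (0 ± 6)/2.
Solving: r_1 = 3, r_2 = -3.

indicial: r^2 - 9 = 0; roots r_1 = 3, r_2 = -3


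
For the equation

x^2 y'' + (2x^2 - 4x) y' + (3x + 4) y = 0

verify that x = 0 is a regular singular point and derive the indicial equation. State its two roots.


Divide by x^2 to reach normal form y'' + P_1(x) y' + P_2(x) y = 0 with P_1(x) = 2 - 4/x and P_2(x) = 3/x + 4/x^2.
x = 0 is a singular point because the y'-coefficient 2 - 4/x has a pole at x = 0 and the y-coefficient 3/x + 4/x^2 has a pole at x = 0.
It is a regular singular point because x P_1(x) = p(x) = 2x - 4 and x^2 P_2(x) = q(x) = 3x + 4 are polynomials, hence analytic at x = 0.
p(0) = -4,  q(0) = 4.
Indicial equation: r(r-1) + p(0) r + q(0) = 0, i.e. r^2 + (p(0) - 1) r + q(0) = 0, i.e. r^2 - 5 r + 4 = 0.
Discriminant: (-5)^2 - 4(4) = 9, so r = (5 ± 3)/2.
Solving: r_1 = 4, r_2 = 1.

indicial: r^2 - 5 r + 4 = 0; roots r_1 = 4, r_2 = 1


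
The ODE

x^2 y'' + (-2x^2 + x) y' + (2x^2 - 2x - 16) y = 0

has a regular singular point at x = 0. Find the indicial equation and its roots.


Divide by x^2 to reach normal form y'' + P_1(x) y' + P_2(x) y = 0 with P_1(x) = -2 + 1/x and P_2(x) = 2 - 2/x - 16/x^2.
x = 0 is a singular point because the y'-coefficient -2 + 1/x has a pole at x = 0 and the y-coefficient 2 - 2/x - 16/x^2 has a pole at x = 0.
It is a regular singular point because x P_1(x) = p(x) = 1 - 2x and x^2 P_2(x) = q(x) = 2x^2 - 2x - 16 are polynomials, hence analytic at x = 0.
p(0) = 1,  q(0) = -16.
Indicial equation: r(r-1) + p(0) r + q(0) = 0, i.e. r^2 + (p(0) - 1) r + q(0) = 0, i.e. r^2 - 16 = 0.
Discriminant: (0)^2 - 4(-16) = 64, so r = (0 ± 8)/2.
Solving: r_1 = 4, r_2 = -4.

indicial: r^2 - 16 = 0; roots r_1 = 4, r_2 = -4


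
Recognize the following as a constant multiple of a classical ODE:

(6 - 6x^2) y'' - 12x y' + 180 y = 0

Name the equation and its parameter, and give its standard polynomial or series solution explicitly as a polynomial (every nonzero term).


All three coefficients share the factor 6; dividing through by 6 gives  (1 - x^2) y'' - 2x y' + 30 y = 0.
This matches the Legendre equation (1 - x^2) y'' - 2x y' + n(n+1) y = 0 (note the -2x y' term) with n(n+1) = 30, so n = 5; the polynomial solution is P_5(x).
With y = sum_k a_k x^k, matching x^k gives (k+2)(k+1) a_{k+2} = [k(k+1) - n(n+1)] a_k = (k - 5)(k + 6) a_k. The right side vanishes at k = 5, so the series with the parity of 5 terminates at degree 5.
Standard normalization (P_n(1) = 1): leading coefficient (2n)!/(2^n (n!)^2) = 3628800/(32*14400) = 63/8, so a_5 = 63/8. Work downward with a_k = (k+1)(k+2) a_{k+2} / ((k - 5)(k + 6)):
  a_3 = (4)(5)(63/8) / ((3 - 5)(3 + 6)) = (315/2)/(-18) = -35/4
  a_1 = (2)(3)(-35/4) / ((1 - 5)(1 + 6)) = (-105/2)/(-28) = 15/8
Hence P_5(x) = 63 x^5/8 - 35 x^3/4 + 15 x/8.

P_5(x); series = 63 x^5/8 - 35 x^3/4 + 15 x/8


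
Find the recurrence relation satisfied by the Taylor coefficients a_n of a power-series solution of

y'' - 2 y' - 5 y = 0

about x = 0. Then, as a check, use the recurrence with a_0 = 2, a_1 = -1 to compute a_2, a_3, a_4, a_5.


Substitute y = sum_n a_n x^n.
y''(x) has coefficient (n+2)(n+1) a_{n+2} at x^n;
-2 y'(x) has coefficient -2 (n+1) a_{n+1} at x^n;
-5 y(x) has coefficient -5 a_n at x^n.
Matching x^n: (n+2)(n+1) a_{n+2} - 2 (n+1) a_{n+1} - 5 a_n = 0.
Thus a_{n+2} = [2 (n+1) a_{n+1} + 5 a_n] / ((n+1)(n+2)).

Check with a_0 = 2, a_1 = -1 (apply the recurrence for n = 0, 1, 2, 3): a_0 = 2, a_1 = -1, a_2 = 4, a_3 = 11/6, a_4 = 31/12, a_5 = 179/120.

a_(n+2) = [2 (n+1) a_(n+1) + 5 a_n] / ((n+1)(n+2)); check: a_0 = 2, a_1 = -1, a_2 = 4, a_3 = 11/6, a_4 = 31/12, a_5 = 179/120


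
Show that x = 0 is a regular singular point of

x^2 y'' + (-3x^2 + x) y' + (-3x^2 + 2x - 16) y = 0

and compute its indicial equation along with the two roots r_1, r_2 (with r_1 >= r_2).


Divide by x^2 to reach normal form y'' + P_1(x) y' + P_2(x) y = 0 with P_1(x) = -3 + 1/x and P_2(x) = -3 + 2/x - 16/x^2.
x = 0 is a singular point because the y'-coefficient -3 + 1/x has a pole at x = 0 and the y-coefficient -3 + 2/x - 16/x^2 has a pole at x = 0.
It is a regular singular point because x P_1(x) = p(x) = 1 - 3x and x^2 P_2(x) = q(x) = -3x^2 + 2x - 16 are polynomials, hence analytic at x = 0.
p(0) = 1,  q(0) = -16.
Indicial equation: r(r-1) + p(0) r + q(0) = 0, i.e. r^2 + (p(0) - 1) r + q(0) = 0, i.e. r^2 - 16 = 0.
Discriminant: (0)^2 - 4(-16) = 64, so r = (0 ± 8)/2.
Solving: r_1 = 4, r_2 = -4.

indicial: r^2 - 16 = 0; roots r_1 = 4, r_2 = -4


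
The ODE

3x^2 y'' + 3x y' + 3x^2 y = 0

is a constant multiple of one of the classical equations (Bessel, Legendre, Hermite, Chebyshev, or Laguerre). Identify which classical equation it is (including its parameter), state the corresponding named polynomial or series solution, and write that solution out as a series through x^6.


All three coefficients share the factor 3; dividing through by 3 gives  x^2 y'' + x y' + x^2 y = 0.
This matches the Bessel equation x^2 y'' + x y' + (x^2 - nu^2) y = 0 with nu^2 = 0, so nu = 0; the solution bounded at x = 0 is J_0(x).
Frobenius at x = 0: indicial roots ±nu; for r = nu the recurrence k(k + 2nu) c_k = -c_{k-2} gives the standard series J_nu(x) = sum_{k>=0} (-1)^k / (k! (k+nu)!) (x/2)^(2k+nu). Evaluate the first 4 terms:
  k = 0: (-1)^0 / (0! * 0! * 2^0) x^0 = 1/(1*1*1) x^0 = (1) x^0
  k = 1: (-1)^1 / (1! * 1! * 2^2) x^2 = -1/(1*1*4) x^2 = (-1/4) x^2
  k = 2: (-1)^2 / (2! * 2! * 2^4) x^4 = 1/(2*2*16) x^4 = (1/64) x^4
  k = 3: (-1)^3 / (3! * 3! * 2^6) x^6 = -1/(6*6*64) x^6 = (-1/2304) x^6
Hence J_0(x) = -x^6/2304 + x^4/64 - x^2/4 + 1 + ....

J_0(x); series = -x^6/2304 + x^4/64 - x^2/4 + 1


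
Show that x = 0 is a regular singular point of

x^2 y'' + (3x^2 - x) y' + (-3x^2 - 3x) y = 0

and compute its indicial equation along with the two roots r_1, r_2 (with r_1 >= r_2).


Divide by x^2 to reach normal form y'' + P_1(x) y' + P_2(x) y = 0 with P_1(x) = 3 - 1/x and P_2(x) = -3 - 3/x.
x = 0 is a singular point because the y'-coefficient 3 - 1/x has a pole at x = 0 and the y-coefficient -3 - 3/x has a pole at x = 0.
It is a regular singular point because x P_1(x) = p(x) = 3x - 1 and x^2 P_2(x) = q(x) = -3x^2 - 3x are polynomials, hence analytic at x = 0.
p(0) = -1,  q(0) = 0.
Indicial equation: r(r-1) + p(0) r + q(0) = 0, i.e. r^2 + (p(0) - 1) r + q(0) = 0, i.e. r^2 - 2 r = 0.
Discriminant: (-2)^2 - 4(0) = 4, so r = (2 ± 2)/2.
Solving: r_1 = 2, r_2 = 0.

indicial: r^2 - 2 r = 0; roots r_1 = 2, r_2 = 0


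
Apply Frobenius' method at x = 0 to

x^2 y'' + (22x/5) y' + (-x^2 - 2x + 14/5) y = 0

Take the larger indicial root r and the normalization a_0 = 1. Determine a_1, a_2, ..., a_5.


Write in Frobenius form y'' + (p(x)/x) y' + (q(x)/x^2) y = 0:
  p(x) = 22/5,  q(x) = -x^2 - 2x + 14/5.
Indicial equation: r(r-1) + (22/5) r + (14/5) = 0 -> roots r_1 = -7/5, r_2 = -2.
Take r = r_1 = -7/5. Let y(x) = x^r sum_{n>=0} a_n x^n with a_0 = 1.
Substitute y = x^r sum a_n x^n and match x^{r+n}. The recurrence is
  D(n) a_n - 2 a_{n-1} - 1 a_{n-2} = 0,  where D(n) = (r+n)(r+n-1) + (22/5)(r+n) + (14/5).
  a_n = [2 a_{n-1} + 1 a_{n-2}] / D(n).
Since the indicial polynomial factors as (r - r_1)(r - r_2), D(n) = (r_1 + n - r_1)(r_1 + n - r_2) = n(n + 3/5).
Evaluating step by step (a_0 = 1):
  n = 1: D(1) = 1(1 + 3/5) = 8/5; numerator = 2(1) = 2; a_1 = (2)/(8/5) = 5/4
  n = 2: D(2) = 2(2 + 3/5) = 26/5; numerator = 2(5/4) + 1(1) = 7/2; a_2 = (7/2)/(26/5) = 35/52
  n = 3: D(3) = 3(3 + 3/5) = 54/5; numerator = 2(35/52) + 1(5/4) = 135/52; a_3 = (135/52)/(54/5) = 25/104
  n = 4: D(4) = 4(4 + 3/5) = 92/5; numerator = 2(25/104) + 1(35/52) = 15/13; a_4 = (15/13)/(92/5) = 75/1196
  n = 5: D(5) = 5(5 + 3/5) = 28; numerator = 2(75/1196) + 1(25/104) = 875/2392; a_5 = (875/2392)/(28) = 125/9568

r = -7/5; a_0 = 1; a_1 = 5/4; a_2 = 35/52; a_3 = 25/104; a_4 = 75/1196; a_5 = 125/9568


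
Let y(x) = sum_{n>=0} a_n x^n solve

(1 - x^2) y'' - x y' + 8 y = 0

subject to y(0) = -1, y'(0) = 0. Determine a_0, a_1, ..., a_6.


Ansatz: y(x) = sum_{n>=0} a_n x^n, so y'(x) = sum_{n>=1} n a_n x^(n-1) and y''(x) = sum_{n>=2} n(n-1) a_n x^(n-2).
Substitute into P(x) y'' + Q(x) y' + R(x) y = 0 with P(x) = 1 - x^2, Q(x) = -x, R(x) = 8, and match powers of x.
Initial conditions: a_0 = -1, a_1 = 0.
Setting the coefficient of each power of x to zero and solving order by order (substituting the coefficients already found):
  x^0: 2 a_2 + 8 a_0 = 0  ->  2 a_2 = -8 a_0 = 8  ->  a_2 = 4
  x^1: 6 a_3 + 7 a_1 = 0  ->  6 a_3 = -7 a_1 = 0  ->  a_3 = 0
  x^2: 12 a_4 + 4 a_2 = 0  ->  12 a_4 = -4 a_2 = -16  ->  a_4 = -4/3
  x^3: 20 a_5 - a_3 = 0  ->  20 a_5 = a_3 = 0  ->  a_5 = 0
  x^4: 30 a_6 - 8 a_4 = 0  ->  30 a_6 = 8 a_4 = -32/3  ->  a_6 = -16/45
Truncated series: y(x) = -1 + 4 x^2 - (4/3) x^4 - (16/45) x^6 + O(x^7).

a_0 = -1; a_1 = 0; a_2 = 4; a_3 = 0; a_4 = -4/3; a_5 = 0; a_6 = -16/45


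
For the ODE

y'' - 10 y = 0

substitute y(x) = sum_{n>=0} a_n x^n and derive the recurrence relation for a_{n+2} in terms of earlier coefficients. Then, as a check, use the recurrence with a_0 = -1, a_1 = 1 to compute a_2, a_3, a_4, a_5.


Substitute y = sum_n a_n x^n into y'' + (const) y = 0.
y''(x) = sum_{n>=0} (n+2)(n+1) a_{n+2} x^n.
The ODE becomes sum_n [(n+2)(n+1) a_{n+2} - 10 a_n] x^n = 0.
Setting each coefficient to zero gives the recurrence:
  (n+2)(n+1) a_{n+2} - 10 a_n = 0,
  a_{n+2} = 10 / ((n+1)(n+2)) a_n.

Check with a_0 = -1, a_1 = 1 (apply the recurrence for n = 0, 1, 2, 3): a_0 = -1, a_1 = 1, a_2 = -5, a_3 = 5/3, a_4 = -25/6, a_5 = 5/6.

a_{n+2} = 10/((n+1)(n+2)) * a_n; check: a_0 = -1, a_1 = 1, a_2 = -5, a_3 = 5/3, a_4 = -25/6, a_5 = 5/6


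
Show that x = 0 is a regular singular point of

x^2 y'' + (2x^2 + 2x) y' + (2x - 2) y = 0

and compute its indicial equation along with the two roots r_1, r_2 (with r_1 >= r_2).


Divide by x^2 to reach normal form y'' + P_1(x) y' + P_2(x) y = 0 with P_1(x) = 2 + 2/x and P_2(x) = 2/x - 2/x^2.
x = 0 is a singular point because the y'-coefficient 2 + 2/x has a pole at x = 0 and the y-coefficient 2/x - 2/x^2 has a pole at x = 0.
It is a regular singular point because x P_1(x) = p(x) = 2x + 2 and x^2 P_2(x) = q(x) = 2x - 2 are polynomials, hence analytic at x = 0.
p(0) = 2,  q(0) = -2.
Indicial equation: r(r-1) + p(0) r + q(0) = 0, i.e. r^2 + (p(0) - 1) r + q(0) = 0, i.e. r^2 + 1 r - 2 = 0.
Discriminant: (1)^2 - 4(-2) = 9, so r = (-1 ± 3)/2.
Solving: r_1 = 1, r_2 = -2.

indicial: r^2 + 1 r - 2 = 0; roots r_1 = 1, r_2 = -2


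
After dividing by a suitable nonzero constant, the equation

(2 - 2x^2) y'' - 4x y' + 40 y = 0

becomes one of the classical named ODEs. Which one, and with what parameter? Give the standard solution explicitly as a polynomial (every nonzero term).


All three coefficients share the factor 2; dividing through by 2 gives  (1 - x^2) y'' - 2x y' + 20 y = 0.
This matches the Legendre equation (1 - x^2) y'' - 2x y' + n(n+1) y = 0 (note the -2x y' term) with n(n+1) = 20, so n = 4; the polynomial solution is P_4(x).
With y = sum_k a_k x^k, matching x^k gives (k+2)(k+1) a_{k+2} = [k(k+1) - n(n+1)] a_k = (k - 4)(k + 5) a_k. The right side vanishes at k = 4, so the series with the parity of 4 terminates at degree 4.
Standard normalization (P_n(1) = 1): leading coefficient (2n)!/(2^n (n!)^2) = 40320/(16*576) = 35/8, so a_4 = 35/8. Work downward with a_k = (k+1)(k+2) a_{k+2} / ((k - 4)(k + 5)):
  a_2 = (3)(4)(35/8) / ((2 - 4)(2 + 5)) = (105/2)/(-14) = -15/4
  a_0 = (1)(2)(-15/4) / ((0 - 4)(0 + 5)) = (-15/2)/(-20) = 3/8
Hence P_4(x) = 35 x^4/8 - 15 x^2/4 + 3/8.

P_4(x); series = 35 x^4/8 - 15 x^2/4 + 3/8


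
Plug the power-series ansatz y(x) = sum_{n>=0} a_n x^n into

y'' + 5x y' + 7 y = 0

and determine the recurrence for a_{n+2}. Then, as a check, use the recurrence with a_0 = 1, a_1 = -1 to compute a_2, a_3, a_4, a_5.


Substitute y = sum_n a_n x^n.
y''(x) has coefficient (n+2)(n+1) a_{n+2} at x^n;
5 x y'(x) has coefficient 5 n a_n at x^n (shift);
7 y(x) has coefficient 7 a_n at x^n.
Matching x^n: (n+2)(n+1) a_{n+2} + (5n + 7) a_n = 0.
Thus a_{n+2} = (-5n - 7) / ((n+1)(n+2)) * a_n.

Check with a_0 = 1, a_1 = -1 (apply the recurrence for n = 0, 1, 2, 3): a_0 = 1, a_1 = -1, a_2 = -7/2, a_3 = 2, a_4 = 119/24, a_5 = -11/5.

a_(n+2) = (-5n - 7) / ((n+1)(n+2)) * a_n; check: a_0 = 1, a_1 = -1, a_2 = -7/2, a_3 = 2, a_4 = 119/24, a_5 = -11/5


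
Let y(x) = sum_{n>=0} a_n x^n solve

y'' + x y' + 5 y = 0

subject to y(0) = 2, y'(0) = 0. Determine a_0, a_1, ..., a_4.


Ansatz: y(x) = sum_{n>=0} a_n x^n, so y'(x) = sum_{n>=1} n a_n x^(n-1) and y''(x) = sum_{n>=2} n(n-1) a_n x^(n-2).
Substitute into P(x) y'' + Q(x) y' + R(x) y = 0 with P(x) = 1, Q(x) = x, R(x) = 5, and match powers of x.
Initial conditions: a_0 = 2, a_1 = 0.
Setting the coefficient of each power of x to zero and solving order by order (substituting the coefficients already found):
  x^0: 2 a_2 + 5 a_0 = 0  ->  2 a_2 = -5 a_0 = -10  ->  a_2 = -5
  x^1: 6 a_3 + 6 a_1 = 0  ->  6 a_3 = -6 a_1 = 0  ->  a_3 = 0
  x^2: 12 a_4 + 7 a_2 = 0  ->  12 a_4 = -7 a_2 = 35  ->  a_4 = 35/12
Truncated series: y(x) = 2 - 5 x^2 + (35/12) x^4 + O(x^5).

a_0 = 2; a_1 = 0; a_2 = -5; a_3 = 0; a_4 = 35/12


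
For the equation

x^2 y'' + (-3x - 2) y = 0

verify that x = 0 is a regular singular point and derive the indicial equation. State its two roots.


Divide by x^2 to reach normal form y'' + P_1(x) y' + P_2(x) y = 0 with P_1(x) = 0 and P_2(x) = -3/x - 2/x^2.
x = 0 is a singular point because the y-coefficient -3/x - 2/x^2 has a pole at x = 0.
It is a regular singular point because x P_1(x) = p(x) = 0 and x^2 P_2(x) = q(x) = -3x - 2 are polynomials, hence analytic at x = 0.
p(0) = 0,  q(0) = -2.
Indicial equation: r(r-1) + p(0) r + q(0) = 0, i.e. r^2 + (p(0) - 1) r + q(0) = 0, i.e. r^2 - 1 r - 2 = 0.
Discriminant: (-1)^2 - 4(-2) = 9, so r = (1 ± 3)/2.
Solving: r_1 = 2, r_2 = -1.

indicial: r^2 - 1 r - 2 = 0; roots r_1 = 2, r_2 = -1


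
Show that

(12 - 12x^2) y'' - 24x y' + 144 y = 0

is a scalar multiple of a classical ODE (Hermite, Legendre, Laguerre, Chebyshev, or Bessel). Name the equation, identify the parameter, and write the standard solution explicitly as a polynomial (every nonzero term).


All three coefficients share the factor 12; dividing through by 12 gives  (1 - x^2) y'' - 2x y' + 12 y = 0.
This matches the Legendre equation (1 - x^2) y'' - 2x y' + n(n+1) y = 0 (note the -2x y' term) with n(n+1) = 12, so n = 3; the polynomial solution is P_3(x).
With y = sum_k a_k x^k, matching x^k gives (k+2)(k+1) a_{k+2} = [k(k+1) - n(n+1)] a_k = (k - 3)(k + 4) a_k. The right side vanishes at k = 3, so the series with the parity of 3 terminates at degree 3.
Standard normalization (P_n(1) = 1): leading coefficient (2n)!/(2^n (n!)^2) = 720/(8*36) = 5/2, so a_3 = 5/2. Work downward with a_k = (k+1)(k+2) a_{k+2} / ((k - 3)(k + 4)):
  a_1 = (2)(3)(5/2) / ((1 - 3)(1 + 4)) = 15/(-10) = -3/2
Hence P_3(x) = 5 x^3/2 - 3 x/2.

P_3(x); series = 5 x^3/2 - 3 x/2


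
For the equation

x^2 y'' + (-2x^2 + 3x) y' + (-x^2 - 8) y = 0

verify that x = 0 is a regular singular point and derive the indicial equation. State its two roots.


Divide by x^2 to reach normal form y'' + P_1(x) y' + P_2(x) y = 0 with P_1(x) = -2 + 3/x and P_2(x) = -1 - 8/x^2.
x = 0 is a singular point because the y'-coefficient -2 + 3/x has a pole at x = 0 and the y-coefficient -1 - 8/x^2 has a pole at x = 0.
It is a regular singular point because x P_1(x) = p(x) = 3 - 2x and x^2 P_2(x) = q(x) = -x^2 - 8 are polynomials, hence analytic at x = 0.
p(0) = 3,  q(0) = -8.
Indicial equation: r(r-1) + p(0) r + q(0) = 0, i.e. r^2 + (p(0) - 1) r + q(0) = 0, i.e. r^2 + 2 r - 8 = 0.
Discriminant: (2)^2 - 4(-8) = 36, so r = (-2 ± 6)/2.
Solving: r_1 = 2, r_2 = -4.

indicial: r^2 + 2 r - 8 = 0; roots r_1 = 2, r_2 = -4


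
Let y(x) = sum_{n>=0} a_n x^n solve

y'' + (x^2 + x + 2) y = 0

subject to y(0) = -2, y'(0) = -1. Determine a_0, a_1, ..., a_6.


Ansatz: y(x) = sum_{n>=0} a_n x^n, so y'(x) = sum_{n>=1} n a_n x^(n-1) and y''(x) = sum_{n>=2} n(n-1) a_n x^(n-2).
Substitute into P(x) y'' + Q(x) y' + R(x) y = 0 with P(x) = 1, Q(x) = 0, R(x) = x^2 + x + 2, and match powers of x.
Initial conditions: a_0 = -2, a_1 = -1.
Setting the coefficient of each power of x to zero and solving order by order (substituting the coefficients already found):
  x^0: 2 a_2 + 2 a_0 = 0  ->  2 a_2 = -2 a_0 = 4  ->  a_2 = 2
  x^1: 6 a_3 + 2 a_1 + a_0 = 0  ->  6 a_3 = -2 a_1 - a_0 = 4  ->  a_3 = 2/3
  x^2: 12 a_4 + 2 a_2 + a_1 + a_0 = 0  ->  12 a_4 = -2 a_2 - a_1 - a_0 = -1  ->  a_4 = -1/12
  x^3: 20 a_5 + 2 a_3 + a_2 + a_1 = 0  ->  20 a_5 = -2 a_3 - a_2 - a_1 = -7/3  ->  a_5 = -7/60
  x^4: 30 a_6 + 2 a_4 + a_3 + a_2 = 0  ->  30 a_6 = -2 a_4 - a_3 - a_2 = -5/2  ->  a_6 = -1/12
Truncated series: y(x) = -2 - x + 2 x^2 + (2/3) x^3 - (1/12) x^4 - (7/60) x^5 - (1/12) x^6 + O(x^7).

a_0 = -2; a_1 = -1; a_2 = 2; a_3 = 2/3; a_4 = -1/12; a_5 = -7/60; a_6 = -1/12


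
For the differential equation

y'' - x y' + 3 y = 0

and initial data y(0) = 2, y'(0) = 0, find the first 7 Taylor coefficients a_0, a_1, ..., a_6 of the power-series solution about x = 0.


Ansatz: y(x) = sum_{n>=0} a_n x^n, so y'(x) = sum_{n>=1} n a_n x^(n-1) and y''(x) = sum_{n>=2} n(n-1) a_n x^(n-2).
Substitute into P(x) y'' + Q(x) y' + R(x) y = 0 with P(x) = 1, Q(x) = -x, R(x) = 3, and match powers of x.
Initial conditions: a_0 = 2, a_1 = 0.
Setting the coefficient of each power of x to zero and solving order by order (substituting the coefficients already found):
  x^0: 2 a_2 + 3 a_0 = 0  ->  2 a_2 = -3 a_0 = -6  ->  a_2 = -3
  x^1: 6 a_3 + 2 a_1 = 0  ->  6 a_3 = -2 a_1 = 0  ->  a_3 = 0
  x^2: 12 a_4 + a_2 = 0  ->  12 a_4 = -a_2 = 3  ->  a_4 = 1/4
  x^3: 20 a_5 = 0  ->  a_5 = 0
  x^4: 30 a_6 - a_4 = 0  ->  30 a_6 = a_4 = 1/4  ->  a_6 = 1/120
Truncated series: y(x) = 2 - 3 x^2 + (1/4) x^4 + (1/120) x^6 + O(x^7).

a_0 = 2; a_1 = 0; a_2 = -3; a_3 = 0; a_4 = 1/4; a_5 = 0; a_6 = 1/120


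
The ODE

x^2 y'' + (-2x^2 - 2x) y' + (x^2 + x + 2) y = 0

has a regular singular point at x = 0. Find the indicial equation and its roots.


Divide by x^2 to reach normal form y'' + P_1(x) y' + P_2(x) y = 0 with P_1(x) = -2 - 2/x and P_2(x) = 1 + 1/x + 2/x^2.
x = 0 is a singular point because the y'-coefficient -2 - 2/x has a pole at x = 0 and the y-coefficient 1 + 1/x + 2/x^2 has a pole at x = 0.
It is a regular singular point because x P_1(x) = p(x) = -2x - 2 and x^2 P_2(x) = q(x) = x^2 + x + 2 are polynomials, hence analytic at x = 0.
p(0) = -2,  q(0) = 2.
Indicial equation: r(r-1) + p(0) r + q(0) = 0, i.e. r^2 + (p(0) - 1) r + q(0) = 0, i.e. r^2 - 3 r + 2 = 0.
Discriminant: (-3)^2 - 4(2) = 1, so r = (3 ± 1)/2.
Solving: r_1 = 2, r_2 = 1.

indicial: r^2 - 3 r + 2 = 0; roots r_1 = 2, r_2 = 1


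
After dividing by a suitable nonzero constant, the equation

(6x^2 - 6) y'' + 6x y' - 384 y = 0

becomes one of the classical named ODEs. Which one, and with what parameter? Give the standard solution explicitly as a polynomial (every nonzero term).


All three coefficients share the factor -6; dividing through by -6 gives  (1 - x^2) y'' - x y' + 64 y = 0.
This matches the Chebyshev equation (1 - x^2) y'' - x y' + n^2 y = 0 (note the -x y' term, not -2x y') with n^2 = 64, so n = 8; the polynomial solution is T_8(x).
With y = sum_k a_k x^k, matching x^k gives (k+2)(k+1) a_{k+2} = (k^2 - n^2) a_k = (k - 8)(k + 8) a_k. The right side vanishes at k = 8, so the series with the parity of 8 terminates at degree 8.
Standard normalization: leading coefficient of T_n is 2^(n-1), so a_8 = 2^7 = 128. Work downward with a_k = (k+1)(k+2) a_{k+2} / ((k - 8)(k + 8)):
  a_6 = (7)(8)(128) / ((6 - 8)(6 + 8)) = 7168/(-28) = -256
  a_4 = (5)(6)(-256) / ((4 - 8)(4 + 8)) = -7680/(-48) = 160
  a_2 = (3)(4)(160) / ((2 - 8)(2 + 8)) = 1920/(-60) = -32
  a_0 = (1)(2)(-32) / ((0 - 8)(0 + 8)) = -64/(-64) = 1
Hence T_8(x) = 128 x^8 - 256 x^6 + 160 x^4 - 32 x^2 + 1.

T_8(x); series = 128 x^8 - 256 x^6 + 160 x^4 - 32 x^2 + 1


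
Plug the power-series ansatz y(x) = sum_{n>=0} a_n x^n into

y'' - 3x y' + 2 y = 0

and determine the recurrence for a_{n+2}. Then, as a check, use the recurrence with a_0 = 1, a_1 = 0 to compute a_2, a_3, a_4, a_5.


Substitute y = sum_n a_n x^n.
y''(x) has coefficient (n+2)(n+1) a_{n+2} at x^n;
-3 x y'(x) has coefficient -3 n a_n at x^n (shift);
2 y(x) has coefficient 2 a_n at x^n.
Matching x^n: (n+2)(n+1) a_{n+2} + (-3n + 2) a_n = 0.
Thus a_{n+2} = (3n - 2) / ((n+1)(n+2)) * a_n.

Check with a_0 = 1, a_1 = 0 (apply the recurrence for n = 0, 1, 2, 3): a_0 = 1, a_1 = 0, a_2 = -1, a_3 = 0, a_4 = -1/3, a_5 = 0.

a_(n+2) = (3n - 2) / ((n+1)(n+2)) * a_n; check: a_0 = 1, a_1 = 0, a_2 = -1, a_3 = 0, a_4 = -1/3, a_5 = 0


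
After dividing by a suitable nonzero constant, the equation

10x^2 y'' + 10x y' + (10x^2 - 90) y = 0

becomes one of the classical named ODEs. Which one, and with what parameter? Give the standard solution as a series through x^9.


All three coefficients share the factor 10; dividing through by 10 gives  x^2 y'' + x y' + (x^2 - 9) y = 0.
This matches the Bessel equation x^2 y'' + x y' + (x^2 - nu^2) y = 0 with nu^2 = 9, so nu = 3; the solution bounded at x = 0 is J_3(x).
Frobenius at x = 0: indicial roots ±nu; for r = nu the recurrence k(k + 2nu) c_k = -c_{k-2} gives the standard series J_nu(x) = sum_{k>=0} (-1)^k / (k! (k+nu)!) (x/2)^(2k+nu). Evaluate the first 4 terms:
  k = 0: (-1)^0 / (0! * 3! * 2^3) x^3 = 1/(1*6*8) x^3 = (1/48) x^3
  k = 1: (-1)^1 / (1! * 4! * 2^5) x^5 = -1/(1*24*32) x^5 = (-1/768) x^5
  k = 2: (-1)^2 / (2! * 5! * 2^7) x^7 = 1/(2*120*128) x^7 = (1/30720) x^7
  k = 3: (-1)^3 / (3! * 6! * 2^9) x^9 = -1/(6*720*512) x^9 = (-1/2211840) x^9
Hence J_3(x) = -x^9/2211840 + x^7/30720 - x^5/768 + x^3/48 + ....

J_3(x); series = -x^9/2211840 + x^7/30720 - x^5/768 + x^3/48


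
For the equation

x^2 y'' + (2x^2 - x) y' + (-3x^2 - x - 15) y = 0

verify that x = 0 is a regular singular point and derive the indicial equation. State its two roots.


Divide by x^2 to reach normal form y'' + P_1(x) y' + P_2(x) y = 0 with P_1(x) = 2 - 1/x and P_2(x) = -3 - 1/x - 15/x^2.
x = 0 is a singular point because the y'-coefficient 2 - 1/x has a pole at x = 0 and the y-coefficient -3 - 1/x - 15/x^2 has a pole at x = 0.
It is a regular singular point because x P_1(x) = p(x) = 2x - 1 and x^2 P_2(x) = q(x) = -3x^2 - x - 15 are polynomials, hence analytic at x = 0.
p(0) = -1,  q(0) = -15.
Indicial equation: r(r-1) + p(0) r + q(0) = 0, i.e. r^2 + (p(0) - 1) r + q(0) = 0, i.e. r^2 - 2 r - 15 = 0.
Discriminant: (-2)^2 - 4(-15) = 64, so r = (2 ± 8)/2.
Solving: r_1 = 5, r_2 = -3.

indicial: r^2 - 2 r - 15 = 0; roots r_1 = 5, r_2 = -3


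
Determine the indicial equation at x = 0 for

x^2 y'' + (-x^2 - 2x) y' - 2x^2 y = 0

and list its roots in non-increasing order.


Divide by x^2 to reach normal form y'' + P_1(x) y' + P_2(x) y = 0 with P_1(x) = -1 - 2/x and P_2(x) = -2.
x = 0 is a singular point because the y'-coefficient -1 - 2/x has a pole at x = 0.
It is a regular singular point because x P_1(x) = p(x) = -x - 2 and x^2 P_2(x) = q(x) = -2x^2 are polynomials, hence analytic at x = 0.
p(0) = -2,  q(0) = 0.
Indicial equation: r(r-1) + p(0) r + q(0) = 0, i.e. r^2 + (p(0) - 1) r + q(0) = 0, i.e. r^2 - 3 r = 0.
Discriminant: (-3)^2 - 4(0) = 9, so r = (3 ± 3)/2.
Solving: r_1 = 3, r_2 = 0.

indicial: r^2 - 3 r = 0; roots r_1 = 3, r_2 = 0


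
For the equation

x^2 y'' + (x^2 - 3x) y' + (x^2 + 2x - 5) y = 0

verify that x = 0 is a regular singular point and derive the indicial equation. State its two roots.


Divide by x^2 to reach normal form y'' + P_1(x) y' + P_2(x) y = 0 with P_1(x) = 1 - 3/x and P_2(x) = 1 + 2/x - 5/x^2.
x = 0 is a singular point because the y'-coefficient 1 - 3/x has a pole at x = 0 and the y-coefficient 1 + 2/x - 5/x^2 has a pole at x = 0.
It is a regular singular point because x P_1(x) = p(x) = x - 3 and x^2 P_2(x) = q(x) = x^2 + 2x - 5 are polynomials, hence analytic at x = 0.
p(0) = -3,  q(0) = -5.
Indicial equation: r(r-1) + p(0) r + q(0) = 0, i.e. r^2 + (p(0) - 1) r + q(0) = 0, i.e. r^2 - 4 r - 5 = 0.
Discriminant: (-4)^2 - 4(-5) = 36, so r = (4 ± 6)/2.
Solving: r_1 = 5, r_2 = -1.

indicial: r^2 - 4 r - 5 = 0; roots r_1 = 5, r_2 = -1


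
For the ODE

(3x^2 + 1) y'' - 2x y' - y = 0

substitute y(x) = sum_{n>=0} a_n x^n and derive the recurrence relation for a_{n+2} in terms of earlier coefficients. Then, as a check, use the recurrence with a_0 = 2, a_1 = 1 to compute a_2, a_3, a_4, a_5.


Substitute y = sum_n a_n x^n.
(1 + 3 x^2) y'' contributes (n+2)(n+1) a_{n+2} + 3 n(n-1) a_n at x^n.
-2 x y'(x) contributes -2 n a_n at x^n.
-y(x) contributes -1 a_n at x^n.
Matching x^n: (n+2)(n+1) a_{n+2} + (3 n(n-1) - 2 n - 1) a_n = 0.
Thus a_{n+2} = (-3 n(n-1) + 2 n + 1) / ((n+1)(n+2)) * a_n.

Check with a_0 = 2, a_1 = 1 (apply the recurrence for n = 0, 1, 2, 3): a_0 = 2, a_1 = 1, a_2 = 1, a_3 = 1/2, a_4 = -1/12, a_5 = -11/40.

a_(n+2) = (-3 n(n-1) + 2 n + 1) / ((n+1)(n+2)) * a_n; check: a_0 = 2, a_1 = 1, a_2 = 1, a_3 = 1/2, a_4 = -1/12, a_5 = -11/40


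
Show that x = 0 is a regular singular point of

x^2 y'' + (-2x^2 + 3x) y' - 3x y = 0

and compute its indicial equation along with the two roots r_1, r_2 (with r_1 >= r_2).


Divide by x^2 to reach normal form y'' + P_1(x) y' + P_2(x) y = 0 with P_1(x) = -2 + 3/x and P_2(x) = -3/x.
x = 0 is a singular point because the y'-coefficient -2 + 3/x has a pole at x = 0 and the y-coefficient -3/x has a pole at x = 0.
It is a regular singular point because x P_1(x) = p(x) = 3 - 2x and x^2 P_2(x) = q(x) = -3x are polynomials, hence analytic at x = 0.
p(0) = 3,  q(0) = 0.
Indicial equation: r(r-1) + p(0) r + q(0) = 0, i.e. r^2 + (p(0) - 1) r + q(0) = 0, i.e. r^2 + 2 r = 0.
Discriminant: (2)^2 - 4(0) = 4, so r = (-2 ± 2)/2.
Solving: r_1 = 0, r_2 = -2.

indicial: r^2 + 2 r = 0; roots r_1 = 0, r_2 = -2


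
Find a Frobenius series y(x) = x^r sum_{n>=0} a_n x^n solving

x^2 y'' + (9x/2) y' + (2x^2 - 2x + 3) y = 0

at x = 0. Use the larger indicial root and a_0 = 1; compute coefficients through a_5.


Write in Frobenius form y'' + (p(x)/x) y' + (q(x)/x^2) y = 0:
  p(x) = 9/2,  q(x) = 2x^2 - 2x + 3.
Indicial equation: r(r-1) + (9/2) r + (3) = 0 -> roots r_1 = -3/2, r_2 = -2.
Take r = r_1 = -3/2. Let y(x) = x^r sum_{n>=0} a_n x^n with a_0 = 1.
Substitute y = x^r sum a_n x^n and match x^{r+n}. The recurrence is
  D(n) a_n - 2 a_{n-1} + 2 a_{n-2} = 0,  where D(n) = (r+n)(r+n-1) + (9/2)(r+n) + (3).
  a_n = [2 a_{n-1} - 2 a_{n-2}] / D(n).
Since the indicial polynomial factors as (r - r_1)(r - r_2), D(n) = (r_1 + n - r_1)(r_1 + n - r_2) = n(n + 1/2).
Evaluating step by step (a_0 = 1):
  n = 1: D(1) = 1(1 + 1/2) = 3/2; numerator = 2(1) = 2; a_1 = (2)/(3/2) = 4/3
  n = 2: D(2) = 2(2 + 1/2) = 5; numerator = 2(4/3) - 2(1) = 2/3; a_2 = (2/3)/(5) = 2/15
  n = 3: D(3) = 3(3 + 1/2) = 21/2; numerator = 2(2/15) - 2(4/3) = -12/5; a_3 = (-12/5)/(21/2) = -8/35
  n = 4: D(4) = 4(4 + 1/2) = 18; numerator = 2(-8/35) - 2(2/15) = -76/105; a_4 = (-76/105)/(18) = -38/945
  n = 5: D(5) = 5(5 + 1/2) = 55/2; numerator = 2(-38/945) - 2(-8/35) = 356/945; a_5 = (356/945)/(55/2) = 712/51975

r = -3/2; a_0 = 1; a_1 = 4/3; a_2 = 2/15; a_3 = -8/35; a_4 = -38/945; a_5 = 712/51975


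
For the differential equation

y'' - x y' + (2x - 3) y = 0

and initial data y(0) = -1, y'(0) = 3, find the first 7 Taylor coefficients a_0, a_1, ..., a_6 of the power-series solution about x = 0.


Ansatz: y(x) = sum_{n>=0} a_n x^n, so y'(x) = sum_{n>=1} n a_n x^(n-1) and y''(x) = sum_{n>=2} n(n-1) a_n x^(n-2).
Substitute into P(x) y'' + Q(x) y' + R(x) y = 0 with P(x) = 1, Q(x) = -x, R(x) = 2x - 3, and match powers of x.
Initial conditions: a_0 = -1, a_1 = 3.
Setting the coefficient of each power of x to zero and solving order by order (substituting the coefficients already found):
  x^0: 2 a_2 - 3 a_0 = 0  ->  2 a_2 = 3 a_0 = -3  ->  a_2 = -3/2
  x^1: 6 a_3 - 4 a_1 + 2 a_0 = 0  ->  6 a_3 = 4 a_1 - 2 a_0 = 14  ->  a_3 = 7/3
  x^2: 12 a_4 - 5 a_2 + 2 a_1 = 0  ->  12 a_4 = 5 a_2 - 2 a_1 = -27/2  ->  a_4 = -9/8
  x^3: 20 a_5 - 6 a_3 + 2 a_2 = 0  ->  20 a_5 = 6 a_3 - 2 a_2 = 17  ->  a_5 = 17/20
  x^4: 30 a_6 - 7 a_4 + 2 a_3 = 0  ->  30 a_6 = 7 a_4 - 2 a_3 = -301/24  ->  a_6 = -301/720
Truncated series: y(x) = -1 + 3 x - (3/2) x^2 + (7/3) x^3 - (9/8) x^4 + (17/20) x^5 - (301/720) x^6 + O(x^7).

a_0 = -1; a_1 = 3; a_2 = -3/2; a_3 = 7/3; a_4 = -9/8; a_5 = 17/20; a_6 = -301/720


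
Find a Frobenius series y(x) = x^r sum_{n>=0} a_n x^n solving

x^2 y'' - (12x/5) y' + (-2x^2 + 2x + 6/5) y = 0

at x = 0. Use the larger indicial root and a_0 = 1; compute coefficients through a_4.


Write in Frobenius form y'' + (p(x)/x) y' + (q(x)/x^2) y = 0:
  p(x) = -12/5,  q(x) = -2x^2 + 2x + 6/5.
Indicial equation: r(r-1) + (-12/5) r + (6/5) = 0 -> roots r_1 = 3, r_2 = 2/5.
Take r = r_1 = 3. Let y(x) = x^r sum_{n>=0} a_n x^n with a_0 = 1.
Substitute y = x^r sum a_n x^n and match x^{r+n}. The recurrence is
  D(n) a_n + 2 a_{n-1} - 2 a_{n-2} = 0,  where D(n) = (r+n)(r+n-1) + (-12/5)(r+n) + (6/5).
  a_n = [-2 a_{n-1} + 2 a_{n-2}] / D(n).
Since the indicial polynomial factors as (r - r_1)(r - r_2), D(n) = (r_1 + n - r_1)(r_1 + n - r_2) = n(n + 13/5).
Evaluating step by step (a_0 = 1):
  n = 1: D(1) = 1(1 + 13/5) = 18/5; numerator = -2(1) = -2; a_1 = (-2)/(18/5) = -5/9
  n = 2: D(2) = 2(2 + 13/5) = 46/5; numerator = -2(-5/9) + 2(1) = 28/9; a_2 = (28/9)/(46/5) = 70/207
  n = 3: D(3) = 3(3 + 13/5) = 84/5; numerator = -2(70/207) + 2(-5/9) = -370/207; a_3 = (-370/207)/(84/5) = -925/8694
  n = 4: D(4) = 4(4 + 13/5) = 132/5; numerator = -2(-925/8694) + 2(70/207) = 3865/4347; a_4 = (3865/4347)/(132/5) = 19325/573804

r = 3; a_0 = 1; a_1 = -5/9; a_2 = 70/207; a_3 = -925/8694; a_4 = 19325/573804


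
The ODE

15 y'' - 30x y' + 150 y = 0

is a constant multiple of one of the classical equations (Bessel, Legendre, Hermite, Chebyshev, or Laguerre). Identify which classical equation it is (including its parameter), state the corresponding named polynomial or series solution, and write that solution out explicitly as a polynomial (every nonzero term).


All three coefficients share the factor 15; dividing through by 15 gives  y'' - 2x y' + 10 y = 0.
This matches the Hermite equation y'' - 2x y' + 2n y = 0 with 2n = 10, so n = 5; the polynomial solution is H_5(x).
With y = sum_k a_k x^k, matching x^k gives (k+2)(k+1) a_{k+2} = 2(k - n) a_k = 2(k - 5) a_k. The right side vanishes at k = 5, so the series with the parity of 5 terminates at degree 5.
Standard normalization: leading coefficient of H_n is 2^n, so a_5 = 2^5 = 32. Work downward with a_k = (k+1)(k+2) a_{k+2} / (2(k - n)):
  a_3 = (4)(5)(32) / (2(3 - 5)) = 640/(-4) = -160
  a_1 = (2)(3)(-160) / (2(1 - 5)) = -960/(-8) = 120
Hence H_5(x) = 32 x^5 - 160 x^3 + 120 x.

H_5(x); series = 32 x^5 - 160 x^3 + 120 x


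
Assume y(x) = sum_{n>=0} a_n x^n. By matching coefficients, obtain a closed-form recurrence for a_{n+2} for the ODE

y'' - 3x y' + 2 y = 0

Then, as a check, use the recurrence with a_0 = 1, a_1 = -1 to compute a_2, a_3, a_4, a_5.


Substitute y = sum_n a_n x^n.
y''(x) has coefficient (n+2)(n+1) a_{n+2} at x^n;
-3 x y'(x) has coefficient -3 n a_n at x^n (shift);
2 y(x) has coefficient 2 a_n at x^n.
Matching x^n: (n+2)(n+1) a_{n+2} + (-3n + 2) a_n = 0.
Thus a_{n+2} = (3n - 2) / ((n+1)(n+2)) * a_n.

Check with a_0 = 1, a_1 = -1 (apply the recurrence for n = 0, 1, 2, 3): a_0 = 1, a_1 = -1, a_2 = -1, a_3 = -1/6, a_4 = -1/3, a_5 = -7/120.

a_(n+2) = (3n - 2) / ((n+1)(n+2)) * a_n; check: a_0 = 1, a_1 = -1, a_2 = -1, a_3 = -1/6, a_4 = -1/3, a_5 = -7/120


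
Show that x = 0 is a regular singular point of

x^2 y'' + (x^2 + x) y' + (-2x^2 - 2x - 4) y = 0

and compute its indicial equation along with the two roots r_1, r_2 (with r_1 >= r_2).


Divide by x^2 to reach normal form y'' + P_1(x) y' + P_2(x) y = 0 with P_1(x) = 1 + 1/x and P_2(x) = -2 - 2/x - 4/x^2.
x = 0 is a singular point because the y'-coefficient 1 + 1/x has a pole at x = 0 and the y-coefficient -2 - 2/x - 4/x^2 has a pole at x = 0.
It is a regular singular point because x P_1(x) = p(x) = x + 1 and x^2 P_2(x) = q(x) = -2x^2 - 2x - 4 are polynomials, hence analytic at x = 0.
p(0) = 1,  q(0) = -4.
Indicial equation: r(r-1) + p(0) r + q(0) = 0, i.e. r^2 + (p(0) - 1) r + q(0) = 0, i.e. r^2 - 4 = 0.
Discriminant: (0)^2 - 4(-4) = 16, so r = (0 ± 4)/2.
Solving: r_1 = 2, r_2 = -2.

indicial: r^2 - 4 = 0; roots r_1 = 2, r_2 = -2


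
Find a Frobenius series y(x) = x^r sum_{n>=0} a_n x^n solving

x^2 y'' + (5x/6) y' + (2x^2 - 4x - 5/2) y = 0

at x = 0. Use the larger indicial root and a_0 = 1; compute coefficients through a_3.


Write in Frobenius form y'' + (p(x)/x) y' + (q(x)/x^2) y = 0:
  p(x) = 5/6,  q(x) = 2x^2 - 4x - 5/2.
Indicial equation: r(r-1) + (5/6) r + (-5/2) = 0 -> roots r_1 = 5/3, r_2 = -3/2.
Take r = r_1 = 5/3. Let y(x) = x^r sum_{n>=0} a_n x^n with a_0 = 1.
Substitute y = x^r sum a_n x^n and match x^{r+n}. The recurrence is
  D(n) a_n - 4 a_{n-1} + 2 a_{n-2} = 0,  where D(n) = (r+n)(r+n-1) + (5/6)(r+n) + (-5/2).
  a_n = [4 a_{n-1} - 2 a_{n-2}] / D(n).
Since the indicial polynomial factors as (r - r_1)(r - r_2), D(n) = (r_1 + n - r_1)(r_1 + n - r_2) = n(n + 19/6).
Evaluating step by step (a_0 = 1):
  n = 1: D(1) = 1(1 + 19/6) = 25/6; numerator = 4(1) = 4; a_1 = (4)/(25/6) = 24/25
  n = 2: D(2) = 2(2 + 19/6) = 31/3; numerator = 4(24/25) - 2(1) = 46/25; a_2 = (46/25)/(31/3) = 138/775
  n = 3: D(3) = 3(3 + 19/6) = 37/2; numerator = 4(138/775) - 2(24/25) = -936/775; a_3 = (-936/775)/(37/2) = -1872/28675

r = 5/3; a_0 = 1; a_1 = 24/25; a_2 = 138/775; a_3 = -1872/28675


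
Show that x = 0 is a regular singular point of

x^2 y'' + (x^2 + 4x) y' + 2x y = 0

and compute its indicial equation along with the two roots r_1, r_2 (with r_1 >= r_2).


Divide by x^2 to reach normal form y'' + P_1(x) y' + P_2(x) y = 0 with P_1(x) = 1 + 4/x and P_2(x) = 2/x.
x = 0 is a singular point because the y'-coefficient 1 + 4/x has a pole at x = 0 and the y-coefficient 2/x has a pole at x = 0.
It is a regular singular point because x P_1(x) = p(x) = x + 4 and x^2 P_2(x) = q(x) = 2x are polynomials, hence analytic at x = 0.
p(0) = 4,  q(0) = 0.
Indicial equation: r(r-1) + p(0) r + q(0) = 0, i.e. r^2 + (p(0) - 1) r + q(0) = 0, i.e. r^2 + 3 r = 0.
Discriminant: (3)^2 - 4(0) = 9, so r = (-3 ± 3)/2.
Solving: r_1 = 0, r_2 = -3.

indicial: r^2 + 3 r = 0; roots r_1 = 0, r_2 = -3
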